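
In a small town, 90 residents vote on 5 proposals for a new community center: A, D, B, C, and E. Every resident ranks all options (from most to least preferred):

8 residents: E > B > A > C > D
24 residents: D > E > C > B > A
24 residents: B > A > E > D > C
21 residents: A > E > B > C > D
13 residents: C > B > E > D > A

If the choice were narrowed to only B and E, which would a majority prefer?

Voters preferring B to E: 37; preferring E to B: 53.
E wins the head-to-head.

E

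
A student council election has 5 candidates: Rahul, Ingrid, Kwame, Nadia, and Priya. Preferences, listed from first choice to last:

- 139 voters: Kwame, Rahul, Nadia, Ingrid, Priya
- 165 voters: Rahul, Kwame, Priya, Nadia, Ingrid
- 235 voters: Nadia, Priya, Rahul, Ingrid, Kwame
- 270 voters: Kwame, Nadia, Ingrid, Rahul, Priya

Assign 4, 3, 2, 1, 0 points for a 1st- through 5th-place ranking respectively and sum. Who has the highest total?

Nadia

Rahul: 139·3 + 165·4 + 235·2 + 270·1 = 1817
Ingrid: 139·1 + 165·0 + 235·1 + 270·2 = 914
Kwame: 139·4 + 165·3 + 235·0 + 270·4 = 2131
Nadia: 139·2 + 165·1 + 235·4 + 270·3 = 2193
Priya: 139·0 + 165·2 + 235·3 + 270·0 = 1035
Nadia has the highest Borda score (2193).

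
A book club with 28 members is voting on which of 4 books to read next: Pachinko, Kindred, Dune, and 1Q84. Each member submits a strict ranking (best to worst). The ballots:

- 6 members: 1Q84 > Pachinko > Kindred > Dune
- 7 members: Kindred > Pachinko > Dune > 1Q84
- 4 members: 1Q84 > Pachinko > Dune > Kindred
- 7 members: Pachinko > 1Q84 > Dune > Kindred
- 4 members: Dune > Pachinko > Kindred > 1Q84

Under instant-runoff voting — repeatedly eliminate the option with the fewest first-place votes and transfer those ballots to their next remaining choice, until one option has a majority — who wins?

Pachinko

Round 1: Pachinko 7, Kindred 7, Dune 4, 1Q84 10. Eliminate Dune.
Round 2: Pachinko 11, Kindred 7, 1Q84 10. Eliminate Kindred.
Round 3: Pachinko 18, 1Q84 10. Pachinko has a majority.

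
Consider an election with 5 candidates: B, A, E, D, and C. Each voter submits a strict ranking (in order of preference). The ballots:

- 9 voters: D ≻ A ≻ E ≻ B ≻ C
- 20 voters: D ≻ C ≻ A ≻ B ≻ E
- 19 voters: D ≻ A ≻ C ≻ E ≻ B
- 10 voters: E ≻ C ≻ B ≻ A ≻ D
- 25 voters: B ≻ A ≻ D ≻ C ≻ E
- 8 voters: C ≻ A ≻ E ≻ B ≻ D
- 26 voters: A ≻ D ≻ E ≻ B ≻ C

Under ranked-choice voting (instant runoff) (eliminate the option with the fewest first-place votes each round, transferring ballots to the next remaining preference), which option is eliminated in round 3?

Round 1: B 25, A 26, E 10, D 48, C 8. Eliminate C.
Round 2: B 25, A 34, E 10, D 48. Eliminate E.
Round 3: B 35, A 34, D 48. Eliminate A.

A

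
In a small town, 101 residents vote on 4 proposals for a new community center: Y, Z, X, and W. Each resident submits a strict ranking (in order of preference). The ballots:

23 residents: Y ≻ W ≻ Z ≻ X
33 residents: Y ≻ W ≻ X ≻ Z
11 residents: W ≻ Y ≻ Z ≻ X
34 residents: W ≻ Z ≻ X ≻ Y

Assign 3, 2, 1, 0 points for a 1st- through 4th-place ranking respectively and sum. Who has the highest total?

W

Y: 23·3 + 33·3 + 11·2 + 34·0 = 190
Z: 23·1 + 33·0 + 11·1 + 34·2 = 102
X: 23·0 + 33·1 + 11·0 + 34·1 = 67
W: 23·2 + 33·2 + 11·3 + 34·3 = 247
W has the highest Borda score (247).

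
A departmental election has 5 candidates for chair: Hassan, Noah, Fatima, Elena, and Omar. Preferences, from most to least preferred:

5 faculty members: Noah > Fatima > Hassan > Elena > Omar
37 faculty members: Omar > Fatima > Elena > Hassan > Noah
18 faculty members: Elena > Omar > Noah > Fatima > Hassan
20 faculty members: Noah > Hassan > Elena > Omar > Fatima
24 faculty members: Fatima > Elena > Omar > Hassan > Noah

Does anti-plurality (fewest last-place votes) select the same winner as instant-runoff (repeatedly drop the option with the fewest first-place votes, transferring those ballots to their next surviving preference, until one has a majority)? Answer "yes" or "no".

no

Anti-plurality — last-place votes: Hassan 18, Noah 61, Fatima 20, Elena 0, Omar 5. Winner: Elena.
Instant-runoff — R1 Hassan 0, Noah 25, Fatima 24, Elena 18, Omar 37 (Hassan out); R2 Noah 25, Fatima 24, Elena 18, Omar 37 (Elena out); R3 Noah 25, Fatima 24, Omar 55 (Omar winner). Winner: Omar.
The two methods disagree.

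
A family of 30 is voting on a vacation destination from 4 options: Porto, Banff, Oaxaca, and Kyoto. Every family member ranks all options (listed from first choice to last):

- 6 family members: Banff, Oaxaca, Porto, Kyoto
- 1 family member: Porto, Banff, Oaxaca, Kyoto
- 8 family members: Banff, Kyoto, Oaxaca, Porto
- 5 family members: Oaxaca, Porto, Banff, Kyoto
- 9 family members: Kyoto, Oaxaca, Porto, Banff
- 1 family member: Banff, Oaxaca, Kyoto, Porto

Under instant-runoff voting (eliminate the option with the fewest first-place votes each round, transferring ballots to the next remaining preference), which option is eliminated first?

Round 1: Porto 1, Banff 15, Oaxaca 5, Kyoto 9. Eliminate Porto.

Porto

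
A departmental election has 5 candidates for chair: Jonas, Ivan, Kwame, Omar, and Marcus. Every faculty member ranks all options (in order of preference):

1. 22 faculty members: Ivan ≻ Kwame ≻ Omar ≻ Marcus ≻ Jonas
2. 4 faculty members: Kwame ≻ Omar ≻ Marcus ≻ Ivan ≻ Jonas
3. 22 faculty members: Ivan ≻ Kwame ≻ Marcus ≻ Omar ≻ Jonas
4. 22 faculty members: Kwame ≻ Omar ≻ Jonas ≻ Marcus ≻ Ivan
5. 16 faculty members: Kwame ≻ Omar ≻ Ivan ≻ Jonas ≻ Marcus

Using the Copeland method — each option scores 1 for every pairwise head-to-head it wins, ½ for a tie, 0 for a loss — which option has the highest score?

Jonas: loses to Ivan, Kwame, Omar, and Marcus → score 0.
Ivan: beats Jonas, Kwame, Omar, and Marcus → score 4.
Kwame: beats Jonas, Omar, and Marcus; loses to Ivan → score 3.
Omar: beats Jonas and Marcus; loses to Ivan and Kwame → score 2.
Marcus: beats Jonas; loses to Ivan, Kwame, and Omar → score 1.
Ivan has the best pairwise record.

Ivan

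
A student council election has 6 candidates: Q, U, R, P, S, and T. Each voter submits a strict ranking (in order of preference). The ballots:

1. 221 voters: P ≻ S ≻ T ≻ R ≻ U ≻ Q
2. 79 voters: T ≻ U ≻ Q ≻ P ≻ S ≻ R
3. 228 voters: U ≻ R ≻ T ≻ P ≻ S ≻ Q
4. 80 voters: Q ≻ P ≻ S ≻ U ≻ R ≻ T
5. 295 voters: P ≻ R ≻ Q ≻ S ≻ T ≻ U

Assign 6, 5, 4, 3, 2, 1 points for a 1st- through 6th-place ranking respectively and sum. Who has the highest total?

P

Q: 221·1 + 79·4 + 228·1 + 80·6 + 295·4 = 2425
U: 221·2 + 79·5 + 228·6 + 80·3 + 295·1 = 2740
R: 221·3 + 79·1 + 228·5 + 80·2 + 295·5 = 3517
P: 221·6 + 79·3 + 228·3 + 80·5 + 295·6 = 4417
S: 221·5 + 79·2 + 228·2 + 80·4 + 295·3 = 2924
T: 221·4 + 79·6 + 228·4 + 80·1 + 295·2 = 2940
P has the highest Borda score (4417).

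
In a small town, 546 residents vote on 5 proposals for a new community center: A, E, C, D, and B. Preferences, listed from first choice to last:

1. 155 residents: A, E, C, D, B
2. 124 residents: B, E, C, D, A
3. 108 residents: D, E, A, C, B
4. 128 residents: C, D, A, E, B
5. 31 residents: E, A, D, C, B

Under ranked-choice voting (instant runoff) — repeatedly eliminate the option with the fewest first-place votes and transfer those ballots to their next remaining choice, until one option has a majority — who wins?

Round 1: A 155, E 31, C 128, D 108, B 124. Eliminate E.
Round 2: A 186, C 128, D 108, B 124. Eliminate D.
Round 3: A 294, C 128, B 124. A has a majority.

A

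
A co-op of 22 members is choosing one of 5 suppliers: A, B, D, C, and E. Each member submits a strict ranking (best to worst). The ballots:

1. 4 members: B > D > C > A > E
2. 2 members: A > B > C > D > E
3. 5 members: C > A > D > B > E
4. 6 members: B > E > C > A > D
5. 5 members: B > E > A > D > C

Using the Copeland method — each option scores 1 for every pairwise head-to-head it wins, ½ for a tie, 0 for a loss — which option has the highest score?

B

A: beats D; ties E; loses to B and C → score 1.5.
B: beats A, D, C, and E → score 4.
D: ties E; loses to A, B, and C → score 0.5.
C: beats A and D; ties E; loses to B → score 2.5.
E: ties A, D, and C; loses to B → score 1.5.
B has the best pairwise record.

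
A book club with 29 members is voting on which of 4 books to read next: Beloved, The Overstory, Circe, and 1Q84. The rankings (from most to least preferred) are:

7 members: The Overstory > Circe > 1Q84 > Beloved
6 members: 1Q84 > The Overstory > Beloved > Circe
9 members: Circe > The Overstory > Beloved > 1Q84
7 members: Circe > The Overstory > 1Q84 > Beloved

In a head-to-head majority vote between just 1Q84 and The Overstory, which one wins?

The Overstory

Voters preferring 1Q84 to The Overstory: 6; preferring The Overstory to 1Q84: 23.
The Overstory wins the head-to-head.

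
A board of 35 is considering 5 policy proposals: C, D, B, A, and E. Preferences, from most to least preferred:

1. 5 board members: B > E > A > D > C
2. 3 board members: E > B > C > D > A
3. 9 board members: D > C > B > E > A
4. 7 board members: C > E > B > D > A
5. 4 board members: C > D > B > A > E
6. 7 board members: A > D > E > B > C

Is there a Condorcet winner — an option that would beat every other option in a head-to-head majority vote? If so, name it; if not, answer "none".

D

D vs C: 21–14 for D.
D vs B: 20–15 for D.
D vs A: 23–12 for D.
D vs E: 20–15 for D.
D beats every other option head-to-head.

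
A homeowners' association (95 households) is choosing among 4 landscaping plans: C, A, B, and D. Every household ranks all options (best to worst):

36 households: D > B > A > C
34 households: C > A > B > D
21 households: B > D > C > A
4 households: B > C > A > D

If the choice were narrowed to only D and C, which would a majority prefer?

D

Voters preferring D to C: 57; preferring C to D: 38.
D wins the head-to-head.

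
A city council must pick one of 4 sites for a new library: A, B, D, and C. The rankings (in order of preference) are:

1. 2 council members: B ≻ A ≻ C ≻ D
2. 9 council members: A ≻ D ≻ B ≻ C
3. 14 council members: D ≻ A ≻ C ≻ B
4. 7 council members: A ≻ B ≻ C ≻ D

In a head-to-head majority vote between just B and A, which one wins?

A

Voters preferring B to A: 2; preferring A to B: 30.
A wins the head-to-head.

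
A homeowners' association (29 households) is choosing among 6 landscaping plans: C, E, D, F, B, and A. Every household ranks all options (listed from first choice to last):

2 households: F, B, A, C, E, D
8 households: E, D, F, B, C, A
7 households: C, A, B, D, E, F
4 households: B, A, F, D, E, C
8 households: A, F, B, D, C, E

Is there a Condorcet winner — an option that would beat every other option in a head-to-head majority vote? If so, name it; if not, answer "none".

Checking pairwise contests:
D beats C 20–9.
C beats E 17–12.
B beats D 21–8.
E beats F 15–14.
F beats B 18–11.
C beats A 15–14.
Every option loses at least one head-to-head, so there is no Condorcet winner.

none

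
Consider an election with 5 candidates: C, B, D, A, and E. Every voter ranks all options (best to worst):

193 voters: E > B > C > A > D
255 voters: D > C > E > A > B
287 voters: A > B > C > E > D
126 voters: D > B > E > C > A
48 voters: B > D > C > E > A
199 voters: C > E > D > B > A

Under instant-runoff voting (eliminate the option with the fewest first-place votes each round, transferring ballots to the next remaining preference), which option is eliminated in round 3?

A

Round 1: C 199, B 48, D 381, A 287, E 193. Eliminate B.
Round 2: C 199, D 429, A 287, E 193. Eliminate E.
Round 3: C 392, D 429, A 287. Eliminate A.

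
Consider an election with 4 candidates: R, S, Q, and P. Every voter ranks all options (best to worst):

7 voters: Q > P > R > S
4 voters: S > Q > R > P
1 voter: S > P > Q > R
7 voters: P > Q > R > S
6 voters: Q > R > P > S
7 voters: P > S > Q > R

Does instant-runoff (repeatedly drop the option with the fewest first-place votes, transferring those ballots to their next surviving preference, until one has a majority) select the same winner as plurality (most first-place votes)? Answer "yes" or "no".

no

Instant-runoff — R1 R 0, S 5, Q 13, P 14 (R out); R2 S 5, Q 13, P 14 (S out); R3 Q 17, P 15 (Q winner). Winner: Q.
Plurality — first-place votes: R 0, S 5, Q 13, P 14. Winner: P.
The two methods disagree.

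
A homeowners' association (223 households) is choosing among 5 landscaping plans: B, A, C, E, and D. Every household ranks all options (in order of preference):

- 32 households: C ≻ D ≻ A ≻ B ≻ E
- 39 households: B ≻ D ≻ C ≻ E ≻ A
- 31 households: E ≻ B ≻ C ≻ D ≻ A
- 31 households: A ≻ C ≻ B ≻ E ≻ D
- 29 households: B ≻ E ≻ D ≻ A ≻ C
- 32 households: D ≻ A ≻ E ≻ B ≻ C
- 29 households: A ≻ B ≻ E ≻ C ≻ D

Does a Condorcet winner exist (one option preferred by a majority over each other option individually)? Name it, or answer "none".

Checking pairwise contests:
A beats B 124–99.
D beats A 163–60.
B beats C 160–63.
B beats E 160–63.
B beats D 159–64.
Every option loses at least one head-to-head, so there is no Condorcet winner.

none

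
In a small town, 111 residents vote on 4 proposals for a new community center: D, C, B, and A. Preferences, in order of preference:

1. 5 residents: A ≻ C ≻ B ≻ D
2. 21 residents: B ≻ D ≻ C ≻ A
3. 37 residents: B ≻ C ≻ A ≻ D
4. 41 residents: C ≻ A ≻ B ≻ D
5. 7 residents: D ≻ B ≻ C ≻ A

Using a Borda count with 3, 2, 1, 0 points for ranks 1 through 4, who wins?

C

D: 5·0 + 21·2 + 37·0 + 41·0 + 7·3 = 63
C: 5·2 + 21·1 + 37·2 + 41·3 + 7·1 = 235
B: 5·1 + 21·3 + 37·3 + 41·1 + 7·2 = 234
A: 5·3 + 21·0 + 37·1 + 41·2 + 7·0 = 134
C has the highest Borda score (235).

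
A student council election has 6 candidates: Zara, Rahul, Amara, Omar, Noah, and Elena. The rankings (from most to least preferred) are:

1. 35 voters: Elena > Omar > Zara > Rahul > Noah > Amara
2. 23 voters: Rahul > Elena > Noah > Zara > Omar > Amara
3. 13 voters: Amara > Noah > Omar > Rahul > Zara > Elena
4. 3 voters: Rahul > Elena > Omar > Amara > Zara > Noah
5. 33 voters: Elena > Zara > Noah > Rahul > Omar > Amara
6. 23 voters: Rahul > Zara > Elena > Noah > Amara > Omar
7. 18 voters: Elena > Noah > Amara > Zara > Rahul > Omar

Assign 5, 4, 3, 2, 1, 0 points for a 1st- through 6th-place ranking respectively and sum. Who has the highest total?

Elena

Zara: 35·3 + 23·2 + 13·1 + 3·1 + 33·4 + 23·4 + 18·2 = 427
Rahul: 35·2 + 23·5 + 13·2 + 3·5 + 33·2 + 23·5 + 18·1 = 425
Amara: 35·0 + 23·0 + 13·5 + 3·2 + 33·0 + 23·1 + 18·3 = 148
Omar: 35·4 + 23·1 + 13·3 + 3·3 + 33·1 + 23·0 + 18·0 = 244
Noah: 35·1 + 23·3 + 13·4 + 3·0 + 33·3 + 23·2 + 18·4 = 373
Elena: 35·5 + 23·4 + 13·0 + 3·4 + 33·5 + 23·3 + 18·5 = 603
Elena has the highest Borda score (603).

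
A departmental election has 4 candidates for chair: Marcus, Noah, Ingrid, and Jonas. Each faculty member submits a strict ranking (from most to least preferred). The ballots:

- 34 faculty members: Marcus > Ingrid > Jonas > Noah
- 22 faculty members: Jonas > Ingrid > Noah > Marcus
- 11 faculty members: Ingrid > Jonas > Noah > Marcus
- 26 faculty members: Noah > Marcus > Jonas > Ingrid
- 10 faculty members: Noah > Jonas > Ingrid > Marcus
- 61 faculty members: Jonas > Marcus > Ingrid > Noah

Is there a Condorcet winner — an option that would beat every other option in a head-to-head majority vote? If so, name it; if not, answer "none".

Jonas

Jonas vs Marcus: 104–60 for Jonas.
Jonas vs Noah: 128–36 for Jonas.
Jonas vs Ingrid: 119–45 for Jonas.
Jonas beats every other option head-to-head.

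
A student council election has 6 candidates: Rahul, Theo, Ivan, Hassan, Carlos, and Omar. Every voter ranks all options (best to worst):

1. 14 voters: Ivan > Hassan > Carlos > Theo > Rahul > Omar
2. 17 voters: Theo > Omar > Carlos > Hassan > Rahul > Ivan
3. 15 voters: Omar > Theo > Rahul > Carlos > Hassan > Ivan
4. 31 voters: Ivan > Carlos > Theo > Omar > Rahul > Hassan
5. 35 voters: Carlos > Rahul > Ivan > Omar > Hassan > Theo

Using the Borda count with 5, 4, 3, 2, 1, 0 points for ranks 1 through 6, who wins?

Rahul: 14·1 + 17·1 + 15·3 + 31·1 + 35·4 = 247
Theo: 14·2 + 17·5 + 15·4 + 31·3 + 35·0 = 266
Ivan: 14·5 + 17·0 + 15·0 + 31·5 + 35·3 = 330
Hassan: 14·4 + 17·2 + 15·1 + 31·0 + 35·1 = 140
Carlos: 14·3 + 17·3 + 15·2 + 31·4 + 35·5 = 422
Omar: 14·0 + 17·4 + 15·5 + 31·2 + 35·2 = 275
Carlos has the highest Borda score (422).

Carlos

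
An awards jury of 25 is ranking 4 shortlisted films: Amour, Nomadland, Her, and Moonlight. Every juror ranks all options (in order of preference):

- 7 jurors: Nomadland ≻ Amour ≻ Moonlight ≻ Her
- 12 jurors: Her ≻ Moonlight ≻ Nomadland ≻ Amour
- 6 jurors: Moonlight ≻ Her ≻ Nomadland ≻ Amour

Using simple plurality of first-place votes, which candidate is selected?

Her

First-place votes: Amour 0, Nomadland 7, Her 12, Moonlight 6.
Her has the most first-place votes.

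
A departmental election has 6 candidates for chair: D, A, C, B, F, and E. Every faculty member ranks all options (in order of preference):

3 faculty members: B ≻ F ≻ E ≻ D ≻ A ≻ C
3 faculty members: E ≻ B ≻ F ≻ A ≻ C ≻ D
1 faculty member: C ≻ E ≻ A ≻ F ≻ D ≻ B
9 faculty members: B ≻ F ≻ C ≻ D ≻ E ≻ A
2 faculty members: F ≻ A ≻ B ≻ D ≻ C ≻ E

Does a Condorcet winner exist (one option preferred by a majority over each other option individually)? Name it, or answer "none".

B

B vs D: 17–1 for B.
B vs A: 15–3 for B.
B vs C: 17–1 for B.
B vs F: 15–3 for B.
B vs E: 14–4 for B.
B beats every other option head-to-head.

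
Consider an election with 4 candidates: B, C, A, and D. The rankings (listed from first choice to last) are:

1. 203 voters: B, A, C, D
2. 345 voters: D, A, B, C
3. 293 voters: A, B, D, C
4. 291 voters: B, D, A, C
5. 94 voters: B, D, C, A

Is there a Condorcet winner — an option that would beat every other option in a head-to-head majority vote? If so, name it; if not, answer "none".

none

Checking pairwise contests:
A beats B 638–588.
B beats C 1226–0.
D beats A 730–496.
B beats D 881–345.
Every option loses at least one head-to-head, so there is no Condorcet winner.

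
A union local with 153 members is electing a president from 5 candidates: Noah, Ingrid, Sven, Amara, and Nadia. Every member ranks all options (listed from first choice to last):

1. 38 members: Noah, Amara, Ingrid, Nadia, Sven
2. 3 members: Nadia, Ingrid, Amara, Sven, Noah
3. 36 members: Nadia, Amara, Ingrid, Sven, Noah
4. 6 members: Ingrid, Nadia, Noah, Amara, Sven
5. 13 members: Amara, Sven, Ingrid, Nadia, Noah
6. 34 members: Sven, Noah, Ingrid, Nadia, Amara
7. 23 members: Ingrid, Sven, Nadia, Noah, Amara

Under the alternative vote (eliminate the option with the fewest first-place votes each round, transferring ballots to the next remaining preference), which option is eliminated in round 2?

Round 1: Noah 38, Ingrid 29, Sven 34, Amara 13, Nadia 39. Eliminate Amara.
Round 2: Noah 38, Ingrid 29, Sven 47, Nadia 39. Eliminate Ingrid.

Ingrid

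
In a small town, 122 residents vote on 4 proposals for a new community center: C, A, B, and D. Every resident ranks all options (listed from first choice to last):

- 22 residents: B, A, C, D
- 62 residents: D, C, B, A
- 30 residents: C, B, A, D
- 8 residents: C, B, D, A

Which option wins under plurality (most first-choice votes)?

D

First-place votes: C 38, A 0, B 22, D 62.
D has the most first-place votes.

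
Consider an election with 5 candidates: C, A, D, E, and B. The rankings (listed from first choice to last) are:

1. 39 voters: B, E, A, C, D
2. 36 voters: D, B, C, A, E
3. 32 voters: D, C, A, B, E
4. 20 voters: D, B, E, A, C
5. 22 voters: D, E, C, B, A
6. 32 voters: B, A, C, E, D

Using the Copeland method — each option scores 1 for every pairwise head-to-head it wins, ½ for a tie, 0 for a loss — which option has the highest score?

C: beats E; loses to A, D, and B → score 1.
A: beats C and E; loses to D and B → score 2.
D: beats C, A, E, and B → score 4.
E: loses to C, A, D, and B → score 0.
B: beats C, A, and E; loses to D → score 3.
D has the best pairwise record.

D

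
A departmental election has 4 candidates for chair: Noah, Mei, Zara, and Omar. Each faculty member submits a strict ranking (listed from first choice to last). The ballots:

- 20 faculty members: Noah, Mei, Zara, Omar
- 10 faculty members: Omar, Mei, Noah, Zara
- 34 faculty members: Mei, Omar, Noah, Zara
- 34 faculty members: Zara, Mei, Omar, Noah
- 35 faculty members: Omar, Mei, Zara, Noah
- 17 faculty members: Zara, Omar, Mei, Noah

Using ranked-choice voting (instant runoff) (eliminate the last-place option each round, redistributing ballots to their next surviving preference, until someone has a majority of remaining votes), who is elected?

Mei

Round 1: Noah 20, Mei 34, Zara 51, Omar 45. Eliminate Noah.
Round 2: Mei 54, Zara 51, Omar 45. Eliminate Omar.
Round 3: Mei 99, Zara 51. Mei has a majority.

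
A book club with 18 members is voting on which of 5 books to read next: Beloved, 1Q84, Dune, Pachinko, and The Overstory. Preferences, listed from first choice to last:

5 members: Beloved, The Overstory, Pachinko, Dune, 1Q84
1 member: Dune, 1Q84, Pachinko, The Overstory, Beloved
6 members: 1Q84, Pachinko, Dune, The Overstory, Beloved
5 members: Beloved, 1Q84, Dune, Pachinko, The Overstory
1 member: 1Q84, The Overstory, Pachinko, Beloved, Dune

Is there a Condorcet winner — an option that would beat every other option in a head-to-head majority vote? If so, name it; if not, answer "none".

Beloved

Beloved vs 1Q84: 10–8 for Beloved.
Beloved vs Dune: 11–7 for Beloved.
Beloved vs Pachinko: 10–8 for Beloved.
Beloved vs The Overstory: 10–8 for Beloved.
Beloved beats every other option head-to-head.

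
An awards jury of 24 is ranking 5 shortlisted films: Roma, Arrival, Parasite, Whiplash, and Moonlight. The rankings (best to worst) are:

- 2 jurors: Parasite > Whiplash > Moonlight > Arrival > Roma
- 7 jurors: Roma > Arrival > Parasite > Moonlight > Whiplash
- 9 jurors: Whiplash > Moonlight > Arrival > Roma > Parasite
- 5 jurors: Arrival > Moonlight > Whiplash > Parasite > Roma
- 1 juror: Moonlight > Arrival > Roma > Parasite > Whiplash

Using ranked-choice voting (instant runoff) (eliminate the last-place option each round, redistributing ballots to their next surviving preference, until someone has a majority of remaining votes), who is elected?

Whiplash

Round 1: Roma 7, Arrival 5, Parasite 2, Whiplash 9, Moonlight 1. Eliminate Moonlight.
Round 2: Roma 7, Arrival 6, Parasite 2, Whiplash 9. Eliminate Parasite.
Round 3: Roma 7, Arrival 6, Whiplash 11. Eliminate Arrival.
Round 4: Roma 8, Whiplash 16. Whiplash has a majority.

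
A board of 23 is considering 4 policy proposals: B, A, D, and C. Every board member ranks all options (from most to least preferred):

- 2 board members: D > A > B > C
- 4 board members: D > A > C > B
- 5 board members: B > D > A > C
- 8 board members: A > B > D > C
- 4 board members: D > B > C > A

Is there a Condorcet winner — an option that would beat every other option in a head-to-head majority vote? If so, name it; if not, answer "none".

Checking pairwise contests:
A beats B 14–9.
D beats A 15–8.
B beats D 13–10.
B beats C 19–4.
Every option loses at least one head-to-head, so there is no Condorcet winner.

none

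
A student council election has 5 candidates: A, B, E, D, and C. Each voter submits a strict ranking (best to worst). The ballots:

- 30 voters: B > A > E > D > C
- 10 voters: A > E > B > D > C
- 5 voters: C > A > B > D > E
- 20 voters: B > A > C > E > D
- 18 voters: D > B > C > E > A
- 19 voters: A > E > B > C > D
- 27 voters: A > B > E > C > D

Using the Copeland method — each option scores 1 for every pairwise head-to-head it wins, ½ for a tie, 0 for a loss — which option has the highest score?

A: beats E, D, and C; loses to B → score 3.
B: beats A, E, D, and C → score 4.
E: beats D and C; loses to A and B → score 2.
D: loses to A, B, E, and C → score 0.
C: beats D; loses to A, B, and E → score 1.
B has the best pairwise record.

B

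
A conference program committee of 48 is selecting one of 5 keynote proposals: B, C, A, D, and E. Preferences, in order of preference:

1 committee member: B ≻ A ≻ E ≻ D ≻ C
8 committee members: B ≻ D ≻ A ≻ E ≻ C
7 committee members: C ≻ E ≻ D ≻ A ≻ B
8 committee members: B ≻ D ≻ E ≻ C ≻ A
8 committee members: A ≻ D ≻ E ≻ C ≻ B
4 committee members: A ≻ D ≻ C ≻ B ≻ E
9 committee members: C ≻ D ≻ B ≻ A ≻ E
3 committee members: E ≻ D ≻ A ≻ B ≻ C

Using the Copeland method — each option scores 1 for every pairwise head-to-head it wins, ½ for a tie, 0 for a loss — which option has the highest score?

B: beats A and E; loses to C and D → score 2.
C: beats B; ties A; loses to D and E → score 1.5.
A: beats E; ties C; loses to B and D → score 1.5.
D: beats B, C, A, and E → score 4.
E: beats C; loses to B, A, and D → score 1.
D has the best pairwise record.

D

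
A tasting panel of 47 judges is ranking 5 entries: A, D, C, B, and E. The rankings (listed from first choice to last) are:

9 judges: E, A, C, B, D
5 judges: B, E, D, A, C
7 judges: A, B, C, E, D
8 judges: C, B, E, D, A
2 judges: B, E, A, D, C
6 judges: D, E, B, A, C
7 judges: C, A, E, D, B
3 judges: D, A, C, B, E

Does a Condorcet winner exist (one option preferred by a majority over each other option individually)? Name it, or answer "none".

Checking pairwise contests:
E beats A 30–17.
A beats D 25–22.
A beats C 32–15.
A beats B 26–21.
C beats E 25–22.
Every option loses at least one head-to-head, so there is no Condorcet winner.

none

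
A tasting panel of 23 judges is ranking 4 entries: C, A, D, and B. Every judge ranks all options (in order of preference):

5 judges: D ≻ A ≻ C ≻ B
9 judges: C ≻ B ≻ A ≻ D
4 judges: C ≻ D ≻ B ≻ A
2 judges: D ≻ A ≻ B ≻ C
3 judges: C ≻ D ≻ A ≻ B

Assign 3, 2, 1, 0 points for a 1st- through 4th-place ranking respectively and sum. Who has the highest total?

C

C: 5·1 + 9·3 + 4·3 + 2·0 + 3·3 = 53
A: 5·2 + 9·1 + 4·0 + 2·2 + 3·1 = 26
D: 5·3 + 9·0 + 4·2 + 2·3 + 3·2 = 35
B: 5·0 + 9·2 + 4·1 + 2·1 + 3·0 = 24
C has the highest Borda score (53).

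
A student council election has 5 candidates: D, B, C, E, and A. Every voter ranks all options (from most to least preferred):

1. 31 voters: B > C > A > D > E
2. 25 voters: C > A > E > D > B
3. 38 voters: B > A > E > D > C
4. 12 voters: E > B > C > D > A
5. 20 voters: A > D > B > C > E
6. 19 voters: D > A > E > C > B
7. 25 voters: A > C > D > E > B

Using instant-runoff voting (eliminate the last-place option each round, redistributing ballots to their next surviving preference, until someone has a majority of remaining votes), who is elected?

Round 1: D 19, B 69, C 25, E 12, A 45. Eliminate E.
Round 2: D 19, B 81, C 25, A 45. Eliminate D.
Round 3: B 81, C 25, A 64. Eliminate C.
Round 4: B 81, A 89. A has a majority.

A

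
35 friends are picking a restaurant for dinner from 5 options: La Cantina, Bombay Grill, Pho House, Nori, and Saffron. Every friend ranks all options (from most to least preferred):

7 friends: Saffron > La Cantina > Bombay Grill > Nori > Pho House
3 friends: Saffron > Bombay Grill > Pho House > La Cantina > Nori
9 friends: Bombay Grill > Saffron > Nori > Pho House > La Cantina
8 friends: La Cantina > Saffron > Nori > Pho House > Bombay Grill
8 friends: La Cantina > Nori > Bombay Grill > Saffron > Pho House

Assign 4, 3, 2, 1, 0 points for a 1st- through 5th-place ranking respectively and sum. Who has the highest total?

Saffron

La Cantina: 7·3 + 3·1 + 9·0 + 8·4 + 8·4 = 88
Bombay Grill: 7·2 + 3·3 + 9·4 + 8·0 + 8·2 = 75
Pho House: 7·0 + 3·2 + 9·1 + 8·1 + 8·0 = 23
Nori: 7·1 + 3·0 + 9·2 + 8·2 + 8·3 = 65
Saffron: 7·4 + 3·4 + 9·3 + 8·3 + 8·1 = 99
Saffron has the highest Borda score (99).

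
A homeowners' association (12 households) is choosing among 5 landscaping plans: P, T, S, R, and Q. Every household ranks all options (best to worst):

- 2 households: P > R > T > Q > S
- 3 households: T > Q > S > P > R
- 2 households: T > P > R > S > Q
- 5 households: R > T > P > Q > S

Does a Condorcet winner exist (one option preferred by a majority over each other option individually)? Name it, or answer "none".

Checking pairwise contests:
T beats P 10–2.
R beats T 7–5.
P beats S 9–3.
P beats R 7–5.
P beats Q 9–3.
Every option loses at least one head-to-head, so there is no Condorcet winner.

none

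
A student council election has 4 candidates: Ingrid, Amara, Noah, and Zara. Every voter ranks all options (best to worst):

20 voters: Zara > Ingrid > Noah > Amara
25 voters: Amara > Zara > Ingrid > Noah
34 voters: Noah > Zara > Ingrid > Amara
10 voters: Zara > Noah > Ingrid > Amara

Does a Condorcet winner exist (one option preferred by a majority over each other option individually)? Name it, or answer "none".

Zara vs Ingrid: 89–0 for Zara.
Zara vs Amara: 64–25 for Zara.
Zara vs Noah: 55–34 for Zara.
Zara beats every other option head-to-head.

Zara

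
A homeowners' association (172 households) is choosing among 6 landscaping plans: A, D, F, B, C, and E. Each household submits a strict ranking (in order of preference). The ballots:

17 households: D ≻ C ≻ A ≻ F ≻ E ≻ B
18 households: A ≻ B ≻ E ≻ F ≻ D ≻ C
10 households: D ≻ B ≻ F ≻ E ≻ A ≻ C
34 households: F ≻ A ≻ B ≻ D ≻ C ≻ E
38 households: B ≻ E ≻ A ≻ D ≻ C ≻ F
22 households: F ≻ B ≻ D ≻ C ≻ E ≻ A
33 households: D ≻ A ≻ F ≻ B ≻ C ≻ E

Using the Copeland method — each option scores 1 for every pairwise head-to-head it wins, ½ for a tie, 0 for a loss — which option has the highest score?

A: beats D, F, B, C, and E → score 5.
D: beats F, C, and E; loses to A and B → score 3.
F: beats B, C, and E; loses to A and D → score 3.
B: beats D, C, and E; loses to A and F → score 3.
C: beats E; loses to A, D, F, and B → score 1.
E: loses to A, D, F, B, and C → score 0.
A has the best pairwise record.

A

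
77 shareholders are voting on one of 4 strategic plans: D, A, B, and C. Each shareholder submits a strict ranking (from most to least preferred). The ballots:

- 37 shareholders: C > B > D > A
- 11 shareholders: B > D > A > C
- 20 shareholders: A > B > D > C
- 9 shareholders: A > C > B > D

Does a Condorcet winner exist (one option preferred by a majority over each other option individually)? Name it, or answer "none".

none

Checking pairwise contests:
B beats D 77–0.
D beats A 48–29.
C beats B 46–31.
A beats C 40–37.
Every option loses at least one head-to-head, so there is no Condorcet winner.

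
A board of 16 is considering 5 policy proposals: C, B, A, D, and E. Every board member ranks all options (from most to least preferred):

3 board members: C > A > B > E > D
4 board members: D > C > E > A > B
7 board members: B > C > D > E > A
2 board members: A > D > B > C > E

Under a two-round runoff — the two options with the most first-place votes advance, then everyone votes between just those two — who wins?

Round 1 first-place votes: C 3, B 7, A 2, D 4, E 0.
B and D advance.
Runoff: B is preferred to D by 10 voters; D by 6.
B wins the runoff.

B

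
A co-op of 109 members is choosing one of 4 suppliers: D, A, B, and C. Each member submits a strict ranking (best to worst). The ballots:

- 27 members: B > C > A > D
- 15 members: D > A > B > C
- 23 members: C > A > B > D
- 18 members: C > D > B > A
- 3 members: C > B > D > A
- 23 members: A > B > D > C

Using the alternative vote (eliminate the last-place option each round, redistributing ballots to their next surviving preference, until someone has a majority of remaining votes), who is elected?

C

Round 1: D 15, A 23, B 27, C 44. Eliminate D.
Round 2: A 38, B 27, C 44. Eliminate B.
Round 3: A 38, C 71. C has a majority.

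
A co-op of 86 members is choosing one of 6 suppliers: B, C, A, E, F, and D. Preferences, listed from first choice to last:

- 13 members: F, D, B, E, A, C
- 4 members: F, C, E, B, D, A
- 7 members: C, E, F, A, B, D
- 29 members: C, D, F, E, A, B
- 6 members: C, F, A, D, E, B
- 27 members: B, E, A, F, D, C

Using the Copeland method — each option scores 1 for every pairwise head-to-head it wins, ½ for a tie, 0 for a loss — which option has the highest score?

B: beats A; loses to C, E, F, and D → score 1.
C: beats B, A, E, and D; loses to F → score 4.
A: loses to B, C, E, F, and D → score 0.
E: beats B and A; loses to C, F, and D → score 2.
F: beats B, C, A, E, and D → score 5.
D: beats B, A, and E; loses to C and F → score 3.
F has the best pairwise record.

F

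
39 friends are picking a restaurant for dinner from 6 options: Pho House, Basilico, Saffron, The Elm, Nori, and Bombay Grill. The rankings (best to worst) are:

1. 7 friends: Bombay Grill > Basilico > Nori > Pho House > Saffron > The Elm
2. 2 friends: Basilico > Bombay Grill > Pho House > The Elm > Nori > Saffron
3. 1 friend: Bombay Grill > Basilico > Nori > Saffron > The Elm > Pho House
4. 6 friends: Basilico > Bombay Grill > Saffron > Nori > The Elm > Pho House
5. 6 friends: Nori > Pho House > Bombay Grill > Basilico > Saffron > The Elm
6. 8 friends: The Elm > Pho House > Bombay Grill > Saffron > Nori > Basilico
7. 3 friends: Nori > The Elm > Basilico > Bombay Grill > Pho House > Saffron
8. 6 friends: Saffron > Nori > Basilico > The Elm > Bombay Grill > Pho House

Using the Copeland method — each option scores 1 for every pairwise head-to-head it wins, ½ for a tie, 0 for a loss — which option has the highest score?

Pho House: beats Saffron; loses to Basilico, The Elm, Nori, and Bombay Grill → score 1.
Basilico: beats Pho House, Saffron, and The Elm; loses to Nori and Bombay Grill → score 3.
Saffron: beats The Elm and Nori; loses to Pho House, Basilico, and Bombay Grill → score 2.
The Elm: beats Pho House; loses to Basilico, Saffron, Nori, and Bombay Grill → score 1.
Nori: beats Pho House, Basilico, and The Elm; loses to Saffron and Bombay Grill → score 3.
Bombay Grill: beats Pho House, Basilico, Saffron, The Elm, and Nori → score 5.
Bombay Grill has the best pairwise record.

Bombay Grill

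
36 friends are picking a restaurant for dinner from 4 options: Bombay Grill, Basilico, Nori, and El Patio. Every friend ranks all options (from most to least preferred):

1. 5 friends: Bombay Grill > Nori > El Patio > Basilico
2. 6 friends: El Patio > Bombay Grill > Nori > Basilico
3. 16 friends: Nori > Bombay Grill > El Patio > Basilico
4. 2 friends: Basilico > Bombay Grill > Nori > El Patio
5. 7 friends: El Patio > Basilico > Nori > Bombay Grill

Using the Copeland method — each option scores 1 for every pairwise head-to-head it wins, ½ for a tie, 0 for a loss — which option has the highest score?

Nori

Bombay Grill: beats Basilico and El Patio; loses to Nori → score 2.
Basilico: loses to Bombay Grill, Nori, and El Patio → score 0.
Nori: beats Bombay Grill, Basilico, and El Patio → score 3.
El Patio: beats Basilico; loses to Bombay Grill and Nori → score 1.
Nori has the best pairwise record.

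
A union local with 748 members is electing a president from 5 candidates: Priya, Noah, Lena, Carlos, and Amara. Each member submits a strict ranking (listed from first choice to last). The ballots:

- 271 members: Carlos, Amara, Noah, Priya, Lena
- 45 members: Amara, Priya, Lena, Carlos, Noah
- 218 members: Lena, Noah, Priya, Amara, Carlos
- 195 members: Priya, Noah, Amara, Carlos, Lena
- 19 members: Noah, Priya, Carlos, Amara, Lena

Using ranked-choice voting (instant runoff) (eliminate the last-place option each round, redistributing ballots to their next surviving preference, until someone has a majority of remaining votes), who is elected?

Priya

Round 1: Priya 195, Noah 19, Lena 218, Carlos 271, Amara 45. Eliminate Noah.
Round 2: Priya 214, Lena 218, Carlos 271, Amara 45. Eliminate Amara.
Round 3: Priya 259, Lena 218, Carlos 271. Eliminate Lena.
Round 4: Priya 477, Carlos 271. Priya has a majority.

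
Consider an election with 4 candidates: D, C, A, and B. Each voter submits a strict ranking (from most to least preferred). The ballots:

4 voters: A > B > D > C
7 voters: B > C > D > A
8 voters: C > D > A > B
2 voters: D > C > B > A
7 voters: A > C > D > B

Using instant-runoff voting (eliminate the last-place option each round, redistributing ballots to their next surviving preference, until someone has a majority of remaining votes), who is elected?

C

Round 1: D 2, C 8, A 11, B 7. Eliminate D.
Round 2: C 10, A 11, B 7. Eliminate B.
Round 3: C 17, A 11. C has a majority.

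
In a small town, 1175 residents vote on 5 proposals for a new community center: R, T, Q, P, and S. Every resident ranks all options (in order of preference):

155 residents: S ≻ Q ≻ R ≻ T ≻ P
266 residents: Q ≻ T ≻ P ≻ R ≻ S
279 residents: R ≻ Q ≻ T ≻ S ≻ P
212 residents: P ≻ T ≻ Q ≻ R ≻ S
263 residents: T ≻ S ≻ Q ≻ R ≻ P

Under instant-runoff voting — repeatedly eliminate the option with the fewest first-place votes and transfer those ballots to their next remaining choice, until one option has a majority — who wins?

Q

Round 1: R 279, T 263, Q 266, P 212, S 155. Eliminate S.
Round 2: R 279, T 263, Q 421, P 212. Eliminate P.
Round 3: R 279, T 475, Q 421. Eliminate R.
Round 4: T 475, Q 700. Q has a majority.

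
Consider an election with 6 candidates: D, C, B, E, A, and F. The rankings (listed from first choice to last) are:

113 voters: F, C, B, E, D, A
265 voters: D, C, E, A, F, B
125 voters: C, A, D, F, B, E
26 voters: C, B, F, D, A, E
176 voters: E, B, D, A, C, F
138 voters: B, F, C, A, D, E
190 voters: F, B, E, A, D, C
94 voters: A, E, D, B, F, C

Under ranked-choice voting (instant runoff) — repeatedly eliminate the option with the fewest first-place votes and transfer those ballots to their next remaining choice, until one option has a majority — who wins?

Round 1: D 265, C 151, B 138, E 176, A 94, F 303. Eliminate A.
Round 2: D 265, C 151, B 138, E 270, F 303. Eliminate B.
Round 3: D 265, C 151, E 270, F 441. Eliminate C.
Round 4: D 390, E 270, F 467. Eliminate E.
Round 5: D 660, F 467. D has a majority.

D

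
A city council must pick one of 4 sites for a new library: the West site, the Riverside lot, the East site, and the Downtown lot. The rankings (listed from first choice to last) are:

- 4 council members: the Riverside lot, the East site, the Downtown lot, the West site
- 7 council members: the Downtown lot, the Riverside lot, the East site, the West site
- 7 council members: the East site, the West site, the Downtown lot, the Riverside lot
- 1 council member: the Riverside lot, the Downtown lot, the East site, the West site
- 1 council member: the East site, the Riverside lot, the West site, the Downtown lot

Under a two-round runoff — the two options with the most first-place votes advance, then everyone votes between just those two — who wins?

Round 1 first-place votes: the West site 0, the Riverside lot 5, the East site 8, the Downtown lot 7.
the East site and the Downtown lot advance.
Runoff: the East site is preferred to the Downtown lot by 12 voters; the Downtown lot by 8.
the East site wins the runoff.

the East site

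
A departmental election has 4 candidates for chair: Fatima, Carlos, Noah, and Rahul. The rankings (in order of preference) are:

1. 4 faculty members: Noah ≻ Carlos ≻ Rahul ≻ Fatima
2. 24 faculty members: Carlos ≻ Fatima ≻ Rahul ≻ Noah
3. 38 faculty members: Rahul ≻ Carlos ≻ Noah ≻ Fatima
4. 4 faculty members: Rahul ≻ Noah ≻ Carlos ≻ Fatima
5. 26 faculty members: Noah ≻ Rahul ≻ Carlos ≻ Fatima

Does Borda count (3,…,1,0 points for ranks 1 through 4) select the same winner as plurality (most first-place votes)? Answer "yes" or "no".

yes

Borda — scores: Fatima 48, Carlos 186, Noah 136, Rahul 206. Winner: Rahul.
Plurality — first-place votes: Fatima 0, Carlos 24, Noah 30, Rahul 42. Winner: Rahul.
The two methods agree.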